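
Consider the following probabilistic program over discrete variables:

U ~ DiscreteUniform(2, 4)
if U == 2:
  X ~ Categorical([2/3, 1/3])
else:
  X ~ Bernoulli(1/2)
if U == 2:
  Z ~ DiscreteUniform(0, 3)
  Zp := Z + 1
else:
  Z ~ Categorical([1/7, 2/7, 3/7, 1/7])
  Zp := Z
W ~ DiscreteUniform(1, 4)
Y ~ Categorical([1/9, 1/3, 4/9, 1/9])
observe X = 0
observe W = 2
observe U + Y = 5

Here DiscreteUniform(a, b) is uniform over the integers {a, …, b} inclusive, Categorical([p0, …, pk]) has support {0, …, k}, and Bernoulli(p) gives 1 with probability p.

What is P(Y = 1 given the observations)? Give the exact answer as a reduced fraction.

P(Y = 1 | obs) = 9/25

Enumerate traces; 12 have nonzero weight after conditioning:
  (U=2, X=0, Z=0, W=2, Y=3) weight 1/648
  (U=2, X=0, Z=1, W=2, Y=3) weight 1/648
  (U=2, X=0, Z=2, W=2, Y=3) weight 1/648
  (U=2, X=0, Z=3, W=2, Y=3) weight 1/648
  (U=3, X=0, Z=0, W=2, Y=2) weight 1/378
  (U=3, X=0, Z=1, W=2, Y=2) weight 1/189
  (U=3, X=0, Z=2, W=2, Y=2) weight 1/126
  (U=3, X=0, Z=3, W=2, Y=2) weight 1/378
  (U=4, X=0, Z=0, W=2, Y=1) weight 1/504
  … 3 more
Group by Y:
  weight(Y=1) = 1/72
  weight(Y=2) = 1/54
  weight(Y=3) = 1/162
Total weight = 1/72 + 1/54 + 1/162 = 25/648
P(Y=1 | obs) = 1/72 / 25/648 = 9/25
P(Y=2 | obs) = 1/54 / 25/648 = 12/25
P(Y=3 | obs) = 1/162 / 25/648 = 4/25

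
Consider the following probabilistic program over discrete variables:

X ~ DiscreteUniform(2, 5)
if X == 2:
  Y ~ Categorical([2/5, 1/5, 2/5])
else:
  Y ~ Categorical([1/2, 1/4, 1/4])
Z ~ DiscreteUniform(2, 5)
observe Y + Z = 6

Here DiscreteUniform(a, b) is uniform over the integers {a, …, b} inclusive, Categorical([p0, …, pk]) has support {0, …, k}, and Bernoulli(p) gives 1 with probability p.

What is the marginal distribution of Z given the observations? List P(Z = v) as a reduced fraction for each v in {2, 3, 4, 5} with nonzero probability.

Enumerate traces; 8 have nonzero weight after conditioning:
  (X=2, Y=1, Z=5) weight 1/80
  (X=2, Y=2, Z=4) weight 1/40
  (X=3, Y=1, Z=5) weight 1/64
  (X=3, Y=2, Z=4) weight 1/64
  (X=4, Y=1, Z=5) weight 1/64
  (X=4, Y=2, Z=4) weight 1/64
  (X=5, Y=1, Z=5) weight 1/64
  (X=5, Y=2, Z=4) weight 1/64
Group by Z:
  weight(Z=4) = 23/320
  weight(Z=5) = 19/320
Total weight = 23/320 + 19/320 = 21/160
P(Z=4 | obs) = 23/320 / 21/160 = 23/42
P(Z=5 | obs) = 19/320 / 21/160 = 19/42

P(Z=4) = 23/42, P(Z=5) = 19/42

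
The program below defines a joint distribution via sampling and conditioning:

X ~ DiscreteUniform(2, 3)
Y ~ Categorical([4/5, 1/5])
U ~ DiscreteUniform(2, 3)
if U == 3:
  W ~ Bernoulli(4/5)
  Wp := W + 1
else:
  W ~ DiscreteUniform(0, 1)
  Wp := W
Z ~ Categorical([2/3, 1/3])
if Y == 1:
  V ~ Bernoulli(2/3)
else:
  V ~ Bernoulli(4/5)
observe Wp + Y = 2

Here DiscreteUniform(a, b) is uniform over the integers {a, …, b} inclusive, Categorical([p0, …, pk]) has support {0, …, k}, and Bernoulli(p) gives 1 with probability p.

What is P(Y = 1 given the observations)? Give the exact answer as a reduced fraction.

Enumerate traces; 24 have nonzero weight after conditioning:
  (X=2, Y=0, U=3, W=1, Z=0, V=0) weight 8/375
  (X=2, Y=0, U=3, W=1, Z=0, V=1) weight 32/375
  (X=2, Y=0, U=3, W=1, Z=1, V=0) weight 4/375
  (X=2, Y=0, U=3, W=1, Z=1, V=1) weight 16/375
  (X=2, Y=1, U=2, W=1, Z=0, V=0) weight 1/180
  (X=2, Y=1, U=2, W=1, Z=0, V=1) weight 1/90
  (X=2, Y=1, U=2, W=1, Z=1, V=0) weight 1/360
  (X=2, Y=1, U=2, W=1, Z=1, V=1) weight 1/180
  … 16 more
Group by Y:
  weight(Y=0) = 8/25
  weight(Y=1) = 7/100
Total weight = 8/25 + 7/100 = 39/100
P(Y=0 | obs) = 8/25 / 39/100 = 32/39
P(Y=1 | obs) = 7/100 / 39/100 = 7/39

P(Y = 1 | obs) = 7/39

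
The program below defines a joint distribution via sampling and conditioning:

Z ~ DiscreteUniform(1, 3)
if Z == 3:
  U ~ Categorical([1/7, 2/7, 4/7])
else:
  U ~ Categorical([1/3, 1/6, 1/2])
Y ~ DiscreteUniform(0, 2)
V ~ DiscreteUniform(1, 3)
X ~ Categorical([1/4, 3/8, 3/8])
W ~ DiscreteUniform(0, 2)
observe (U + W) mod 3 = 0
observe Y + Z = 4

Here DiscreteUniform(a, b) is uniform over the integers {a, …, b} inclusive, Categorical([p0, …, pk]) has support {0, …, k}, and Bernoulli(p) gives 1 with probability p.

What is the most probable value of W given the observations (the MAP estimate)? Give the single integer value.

Enumerate traces; 54 have nonzero weight after conditioning:
  (Z=2, U=0, Y=2, V=1, X=0, W=0) weight 1/972
  (Z=2, U=0, Y=2, V=1, X=1, W=0) weight 1/648
  (Z=2, U=0, Y=2, V=1, X=2, W=0) weight 1/648
  (Z=2, U=0, Y=2, V=2, X=0, W=0) weight 1/972
  (Z=2, U=0, Y=2, V=2, X=1, W=0) weight 1/648
  (Z=2, U=0, Y=2, V=2, X=2, W=0) weight 1/648
  (Z=2, U=0, Y=2, V=3, X=0, W=0) weight 1/972
  (Z=2, U=0, Y=2, V=3, X=1, W=0) weight 1/648
  (Z=2, U=1, Y=2, V=1, X=0, W=2) weight 1/1944
  (Z=2, U=2, Y=2, V=1, X=0, W=1) weight 1/648
  … 44 more
Group by W:
  weight(W=0) = 10/567
  weight(W=1) = 5/126
  weight(W=2) = 19/1134
Total weight = 10/567 + 5/126 + 19/1134 = 2/27
P(W=0 | obs) = 10/567 / 2/27 = 5/21
P(W=1 | obs) = 5/126 / 2/27 = 15/28
P(W=2 | obs) = 19/1134 / 2/27 = 19/84
argmax = 1

argmax_v P(W = v | obs) = 1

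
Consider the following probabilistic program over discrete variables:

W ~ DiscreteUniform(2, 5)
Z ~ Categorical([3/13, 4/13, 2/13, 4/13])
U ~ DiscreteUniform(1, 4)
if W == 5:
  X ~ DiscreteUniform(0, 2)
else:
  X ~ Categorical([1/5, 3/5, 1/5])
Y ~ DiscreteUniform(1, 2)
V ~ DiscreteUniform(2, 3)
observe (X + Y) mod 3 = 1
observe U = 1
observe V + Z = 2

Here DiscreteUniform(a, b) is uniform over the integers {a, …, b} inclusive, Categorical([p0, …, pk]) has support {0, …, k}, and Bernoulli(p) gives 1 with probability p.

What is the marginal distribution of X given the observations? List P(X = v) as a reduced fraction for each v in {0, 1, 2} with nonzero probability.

P(X=0) = 1/2, P(X=2) = 1/2

Enumerate traces; 8 have nonzero weight after conditioning:
  (W=2, Z=0, U=1, X=0, Y=1, V=2) weight 3/4160
  (W=2, Z=0, U=1, X=2, Y=2, V=2) weight 3/4160
  (W=3, Z=0, U=1, X=0, Y=1, V=2) weight 3/4160
  (W=3, Z=0, U=1, X=2, Y=2, V=2) weight 3/4160
  (W=4, Z=0, U=1, X=0, Y=1, V=2) weight 3/4160
  (W=4, Z=0, U=1, X=2, Y=2, V=2) weight 3/4160
  (W=5, Z=0, U=1, X=0, Y=1, V=2) weight 1/832
  (W=5, Z=0, U=1, X=2, Y=2, V=2) weight 1/832
Group by X:
  weight(X=0) = 7/2080
  weight(X=2) = 7/2080
Total weight = 7/2080 + 7/2080 = 7/1040
P(X=0 | obs) = 7/2080 / 7/1040 = 1/2
P(X=2 | obs) = 7/2080 / 7/1040 = 1/2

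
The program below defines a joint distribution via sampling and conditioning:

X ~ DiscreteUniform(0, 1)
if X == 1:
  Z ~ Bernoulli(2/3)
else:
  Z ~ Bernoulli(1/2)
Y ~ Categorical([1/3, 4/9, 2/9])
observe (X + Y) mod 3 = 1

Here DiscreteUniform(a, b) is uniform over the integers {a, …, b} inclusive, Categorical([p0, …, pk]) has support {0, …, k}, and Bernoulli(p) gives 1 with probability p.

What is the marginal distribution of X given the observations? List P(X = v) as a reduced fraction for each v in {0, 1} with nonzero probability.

Enumerate traces; 4 have nonzero weight after conditioning:
  (X=0, Z=0, Y=1) weight 1/9
  (X=0, Z=1, Y=1) weight 1/9
  (X=1, Z=0, Y=0) weight 1/18
  (X=1, Z=1, Y=0) weight 1/9
Group by X:
  weight(X=0) = 2/9
  weight(X=1) = 1/6
Total weight = 2/9 + 1/6 = 7/18
P(X=0 | obs) = 2/9 / 7/18 = 4/7
P(X=1 | obs) = 1/6 / 7/18 = 3/7

P(X=0) = 4/7, P(X=1) = 3/7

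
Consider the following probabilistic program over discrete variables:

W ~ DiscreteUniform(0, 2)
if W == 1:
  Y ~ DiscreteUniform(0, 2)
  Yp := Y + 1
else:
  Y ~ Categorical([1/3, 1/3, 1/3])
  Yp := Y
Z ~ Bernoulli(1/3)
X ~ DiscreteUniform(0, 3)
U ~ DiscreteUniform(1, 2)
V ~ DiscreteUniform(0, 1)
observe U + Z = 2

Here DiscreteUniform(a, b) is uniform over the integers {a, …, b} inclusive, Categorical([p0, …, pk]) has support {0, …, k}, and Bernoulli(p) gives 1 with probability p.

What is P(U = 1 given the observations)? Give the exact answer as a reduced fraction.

Enumerate traces; 144 have nonzero weight after conditioning:
  (W=0, Y=0, Z=0, X=0, U=2, V=0) weight 1/216
  (W=0, Y=0, Z=0, X=0, U=2, V=1) weight 1/216
  (W=0, Y=0, Z=0, X=1, U=2, V=0) weight 1/216
  (W=0, Y=0, Z=0, X=1, U=2, V=1) weight 1/216
  (W=0, Y=0, Z=0, X=2, U=2, V=0) weight 1/216
  (W=0, Y=0, Z=0, X=2, U=2, V=1) weight 1/216
  (W=0, Y=0, Z=0, X=3, U=2, V=0) weight 1/216
  (W=0, Y=0, Z=0, X=3, U=2, V=1) weight 1/216
  (W=0, Y=0, Z=1, X=0, U=1, V=0) weight 1/432
  … 135 more
Group by U:
  weight(U=1) = 1/6
  weight(U=2) = 1/3
Total weight = 1/6 + 1/3 = 1/2
P(U=1 | obs) = 1/6 / 1/2 = 1/3
P(U=2 | obs) = 1/3 / 1/2 = 2/3

P(U = 1 | obs) = 1/3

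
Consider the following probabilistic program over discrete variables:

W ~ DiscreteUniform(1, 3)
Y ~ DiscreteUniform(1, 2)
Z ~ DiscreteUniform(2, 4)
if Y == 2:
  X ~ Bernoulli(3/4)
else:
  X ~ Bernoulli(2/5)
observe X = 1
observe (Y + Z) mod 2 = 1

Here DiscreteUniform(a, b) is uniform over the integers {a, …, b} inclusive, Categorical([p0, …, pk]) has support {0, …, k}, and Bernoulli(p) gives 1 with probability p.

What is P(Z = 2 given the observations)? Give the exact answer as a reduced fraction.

Enumerate traces; 9 have nonzero weight after conditioning:
  (W=1, Y=1, Z=2, X=1) weight 1/45
  (W=1, Y=1, Z=4, X=1) weight 1/45
  (W=1, Y=2, Z=3, X=1) weight 1/24
  (W=2, Y=1, Z=2, X=1) weight 1/45
  (W=2, Y=1, Z=4, X=1) weight 1/45
  (W=2, Y=2, Z=3, X=1) weight 1/24
  (W=3, Y=1, Z=2, X=1) weight 1/45
  (W=3, Y=1, Z=4, X=1) weight 1/45
  … 1 more
Group by Z:
  weight(Z=2) = 1/15
  weight(Z=3) = 1/8
  weight(Z=4) = 1/15
Total weight = 1/15 + 1/8 + 1/15 = 31/120
P(Z=2 | obs) = 1/15 / 31/120 = 8/31
P(Z=3 | obs) = 1/8 / 31/120 = 15/31
P(Z=4 | obs) = 1/15 / 31/120 = 8/31

P(Z = 2 | obs) = 8/31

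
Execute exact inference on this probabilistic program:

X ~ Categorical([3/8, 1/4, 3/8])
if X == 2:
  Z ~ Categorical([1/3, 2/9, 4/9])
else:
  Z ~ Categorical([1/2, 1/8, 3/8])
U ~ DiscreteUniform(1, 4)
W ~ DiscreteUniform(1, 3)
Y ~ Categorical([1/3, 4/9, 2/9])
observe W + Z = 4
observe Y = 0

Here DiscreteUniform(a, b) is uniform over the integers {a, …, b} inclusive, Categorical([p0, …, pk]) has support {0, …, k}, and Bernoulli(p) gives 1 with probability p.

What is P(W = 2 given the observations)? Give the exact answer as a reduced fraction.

Enumerate traces; 24 have nonzero weight after conditioning:
  (X=0, Z=1, U=1, W=3, Y=0) weight 1/768
  (X=0, Z=1, U=2, W=3, Y=0) weight 1/768
  (X=0, Z=1, U=3, W=3, Y=0) weight 1/768
  (X=0, Z=1, U=4, W=3, Y=0) weight 1/768
  (X=0, Z=2, U=1, W=2, Y=0) weight 1/256
  (X=0, Z=2, U=2, W=2, Y=0) weight 1/256
  (X=0, Z=2, U=3, W=2, Y=0) weight 1/256
  (X=0, Z=2, U=4, W=2, Y=0) weight 1/256
  … 16 more
Group by W:
  weight(W=2) = 77/1728
  weight(W=3) = 31/1728
Total weight = 77/1728 + 31/1728 = 1/16
P(W=2 | obs) = 77/1728 / 1/16 = 77/108
P(W=3 | obs) = 31/1728 / 1/16 = 31/108

P(W = 2 | obs) = 77/108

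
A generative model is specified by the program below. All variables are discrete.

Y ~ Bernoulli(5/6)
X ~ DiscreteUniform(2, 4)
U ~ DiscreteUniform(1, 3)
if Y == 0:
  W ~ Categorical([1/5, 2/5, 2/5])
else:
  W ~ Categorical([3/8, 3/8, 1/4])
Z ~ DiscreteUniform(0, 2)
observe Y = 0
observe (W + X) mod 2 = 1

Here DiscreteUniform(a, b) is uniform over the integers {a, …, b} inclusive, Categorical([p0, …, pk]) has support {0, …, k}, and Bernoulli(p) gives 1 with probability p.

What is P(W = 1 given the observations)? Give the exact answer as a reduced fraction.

P(W = 1 | obs) = 4/7

Enumerate traces; 36 have nonzero weight after conditioning:
  (Y=0, X=2, U=1, W=1, Z=0) weight 1/405
  (Y=0, X=2, U=1, W=1, Z=1) weight 1/405
  (Y=0, X=2, U=1, W=1, Z=2) weight 1/405
  (Y=0, X=2, U=2, W=1, Z=0) weight 1/405
  (Y=0, X=2, U=2, W=1, Z=1) weight 1/405
  (Y=0, X=2, U=2, W=1, Z=2) weight 1/405
  (Y=0, X=2, U=3, W=1, Z=0) weight 1/405
  (Y=0, X=2, U=3, W=1, Z=1) weight 1/405
  (Y=0, X=3, U=1, W=0, Z=0) weight 1/810
  (Y=0, X=3, U=1, W=2, Z=0) weight 1/405
  … 26 more
Group by W:
  weight(W=0) = 1/90
  weight(W=1) = 2/45
  weight(W=2) = 1/45
Total weight = 1/90 + 2/45 + 1/45 = 7/90
P(W=0 | obs) = 1/90 / 7/90 = 1/7
P(W=1 | obs) = 2/45 / 7/90 = 4/7
P(W=2 | obs) = 1/45 / 7/90 = 2/7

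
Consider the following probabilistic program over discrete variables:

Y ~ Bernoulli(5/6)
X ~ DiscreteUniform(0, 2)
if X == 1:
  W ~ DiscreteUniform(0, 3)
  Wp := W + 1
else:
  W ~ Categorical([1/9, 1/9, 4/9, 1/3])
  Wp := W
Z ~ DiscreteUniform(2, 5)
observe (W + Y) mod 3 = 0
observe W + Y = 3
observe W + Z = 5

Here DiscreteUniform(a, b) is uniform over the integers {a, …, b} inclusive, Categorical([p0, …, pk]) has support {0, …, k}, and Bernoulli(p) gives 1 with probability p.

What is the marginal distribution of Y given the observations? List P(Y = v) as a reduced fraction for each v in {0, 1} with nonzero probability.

Enumerate traces; 6 have nonzero weight after conditioning:
  (Y=0, X=0, W=3, Z=2) weight 1/216
  (Y=0, X=1, W=3, Z=2) weight 1/288
  (Y=0, X=2, W=3, Z=2) weight 1/216
  (Y=1, X=0, W=2, Z=3) weight 5/162
  (Y=1, X=1, W=2, Z=3) weight 5/288
  (Y=1, X=2, W=2, Z=3) weight 5/162
Group by Y:
  weight(Y=0) = 11/864
  weight(Y=1) = 205/2592
Total weight = 11/864 + 205/2592 = 119/1296
P(Y=0 | obs) = 11/864 / 119/1296 = 33/238
P(Y=1 | obs) = 205/2592 / 119/1296 = 205/238

P(Y=0) = 33/238, P(Y=1) = 205/238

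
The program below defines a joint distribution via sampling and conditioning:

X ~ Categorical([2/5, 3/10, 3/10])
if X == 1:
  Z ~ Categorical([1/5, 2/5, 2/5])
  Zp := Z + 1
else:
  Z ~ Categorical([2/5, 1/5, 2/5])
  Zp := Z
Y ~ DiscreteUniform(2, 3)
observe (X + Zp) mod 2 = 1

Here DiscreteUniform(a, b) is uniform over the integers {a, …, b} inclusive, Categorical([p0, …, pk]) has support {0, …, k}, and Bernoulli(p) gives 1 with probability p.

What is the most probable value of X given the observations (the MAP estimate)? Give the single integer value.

Enumerate traces; 6 have nonzero weight after conditioning:
  (X=0, Z=1, Y=2) weight 1/25
  (X=0, Z=1, Y=3) weight 1/25
  (X=1, Z=1, Y=2) weight 3/50
  (X=1, Z=1, Y=3) weight 3/50
  (X=2, Z=1, Y=2) weight 3/100
  (X=2, Z=1, Y=3) weight 3/100
Group by X:
  weight(X=0) = 2/25
  weight(X=1) = 3/25
  weight(X=2) = 3/50
Total weight = 2/25 + 3/25 + 3/50 = 13/50
P(X=0 | obs) = 2/25 / 13/50 = 4/13
P(X=1 | obs) = 3/25 / 13/50 = 6/13
P(X=2 | obs) = 3/50 / 13/50 = 3/13
argmax = 1

argmax_v P(X = v | obs) = 1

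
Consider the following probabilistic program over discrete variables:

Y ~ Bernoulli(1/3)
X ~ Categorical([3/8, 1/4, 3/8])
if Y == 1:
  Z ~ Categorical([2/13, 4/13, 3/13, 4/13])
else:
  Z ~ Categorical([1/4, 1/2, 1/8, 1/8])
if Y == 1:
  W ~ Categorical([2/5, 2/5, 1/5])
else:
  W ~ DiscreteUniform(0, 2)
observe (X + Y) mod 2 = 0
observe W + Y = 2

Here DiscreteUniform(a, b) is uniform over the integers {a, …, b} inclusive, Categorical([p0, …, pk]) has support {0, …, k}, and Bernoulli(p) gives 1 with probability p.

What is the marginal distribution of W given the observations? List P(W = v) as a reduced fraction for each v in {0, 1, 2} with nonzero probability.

P(W=1) = 1/6, P(W=2) = 5/6

Enumerate traces; 12 have nonzero weight after conditioning:
  (Y=0, X=0, Z=0, W=2) weight 1/48
  (Y=0, X=0, Z=1, W=2) weight 1/24
  (Y=0, X=0, Z=2, W=2) weight 1/96
  (Y=0, X=0, Z=3, W=2) weight 1/96
  (Y=0, X=2, Z=0, W=2) weight 1/48
  (Y=0, X=2, Z=1, W=2) weight 1/24
  (Y=0, X=2, Z=2, W=2) weight 1/96
  (Y=0, X=2, Z=3, W=2) weight 1/96
  (Y=1, X=1, Z=0, W=1) weight 1/195
  … 3 more
Group by W:
  weight(W=1) = 1/30
  weight(W=2) = 1/6
Total weight = 1/30 + 1/6 = 1/5
P(W=1 | obs) = 1/30 / 1/5 = 1/6
P(W=2 | obs) = 1/6 / 1/5 = 5/6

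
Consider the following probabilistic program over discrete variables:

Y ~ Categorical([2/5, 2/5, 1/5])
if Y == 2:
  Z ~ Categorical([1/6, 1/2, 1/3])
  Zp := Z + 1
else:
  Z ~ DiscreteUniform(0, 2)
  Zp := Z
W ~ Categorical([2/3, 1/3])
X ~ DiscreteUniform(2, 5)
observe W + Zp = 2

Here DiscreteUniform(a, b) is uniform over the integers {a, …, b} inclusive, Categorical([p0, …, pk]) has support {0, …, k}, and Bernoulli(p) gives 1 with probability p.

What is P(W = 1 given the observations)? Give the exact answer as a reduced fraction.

Enumerate traces; 24 have nonzero weight after conditioning:
  (Y=0, Z=1, W=1, X=2) weight 1/90
  (Y=0, Z=1, W=1, X=3) weight 1/90
  (Y=0, Z=1, W=1, X=4) weight 1/90
  (Y=0, Z=1, W=1, X=5) weight 1/90
  (Y=0, Z=2, W=0, X=2) weight 1/45
  (Y=0, Z=2, W=0, X=3) weight 1/45
  (Y=0, Z=2, W=0, X=4) weight 1/45
  (Y=0, Z=2, W=0, X=5) weight 1/45
  … 16 more
Group by W:
  weight(W=0) = 11/45
  weight(W=1) = 1/10
Total weight = 11/45 + 1/10 = 31/90
P(W=0 | obs) = 11/45 / 31/90 = 22/31
P(W=1 | obs) = 1/10 / 31/90 = 9/31

P(W = 1 | obs) = 9/31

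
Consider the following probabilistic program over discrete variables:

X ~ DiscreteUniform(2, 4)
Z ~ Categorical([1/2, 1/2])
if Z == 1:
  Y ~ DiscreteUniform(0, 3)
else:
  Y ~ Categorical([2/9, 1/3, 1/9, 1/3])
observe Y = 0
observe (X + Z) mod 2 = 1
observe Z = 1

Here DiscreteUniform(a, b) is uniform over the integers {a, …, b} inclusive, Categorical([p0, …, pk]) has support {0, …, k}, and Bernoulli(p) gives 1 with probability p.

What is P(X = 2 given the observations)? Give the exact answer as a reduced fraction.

P(X = 2 | obs) = 1/2

Enumerate traces; 2 have nonzero weight after conditioning:
  (X=2, Z=1, Y=0) weight 1/24
  (X=4, Z=1, Y=0) weight 1/24
Group by X:
  weight(X=2) = 1/24
  weight(X=4) = 1/24
Total weight = 1/24 + 1/24 = 1/12
P(X=2 | obs) = 1/24 / 1/12 = 1/2
P(X=4 | obs) = 1/24 / 1/12 = 1/2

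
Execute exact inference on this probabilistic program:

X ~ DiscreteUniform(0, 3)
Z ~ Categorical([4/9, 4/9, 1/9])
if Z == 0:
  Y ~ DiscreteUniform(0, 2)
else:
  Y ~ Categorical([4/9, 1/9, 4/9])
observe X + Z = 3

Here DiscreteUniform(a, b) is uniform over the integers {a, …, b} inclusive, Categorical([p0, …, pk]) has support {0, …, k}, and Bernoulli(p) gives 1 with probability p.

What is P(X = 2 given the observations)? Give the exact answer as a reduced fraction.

P(X = 2 | obs) = 4/9

Enumerate traces; 9 have nonzero weight after conditioning:
  (X=1, Z=2, Y=0) weight 1/81
  (X=1, Z=2, Y=1) weight 1/324
  (X=1, Z=2, Y=2) weight 1/81
  (X=2, Z=1, Y=0) weight 4/81
  (X=2, Z=1, Y=1) weight 1/81
  (X=2, Z=1, Y=2) weight 4/81
  (X=3, Z=0, Y=0) weight 1/27
  (X=3, Z=0, Y=1) weight 1/27
  … 1 more
Group by X:
  weight(X=1) = 1/36
  weight(X=2) = 1/9
  weight(X=3) = 1/9
Total weight = 1/36 + 1/9 + 1/9 = 1/4
P(X=1 | obs) = 1/36 / 1/4 = 1/9
P(X=2 | obs) = 1/9 / 1/4 = 4/9
P(X=3 | obs) = 1/9 / 1/4 = 4/9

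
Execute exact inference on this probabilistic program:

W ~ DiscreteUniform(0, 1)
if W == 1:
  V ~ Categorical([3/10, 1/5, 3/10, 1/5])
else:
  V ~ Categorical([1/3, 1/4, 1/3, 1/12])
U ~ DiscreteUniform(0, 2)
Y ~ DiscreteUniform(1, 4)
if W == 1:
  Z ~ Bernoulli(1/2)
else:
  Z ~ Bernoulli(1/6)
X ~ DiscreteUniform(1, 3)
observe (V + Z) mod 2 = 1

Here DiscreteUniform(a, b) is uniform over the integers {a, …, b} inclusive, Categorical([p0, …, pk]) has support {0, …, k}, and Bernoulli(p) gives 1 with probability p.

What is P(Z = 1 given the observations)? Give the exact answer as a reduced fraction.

P(Z = 1 | obs) = 37/80

Enumerate traces; 288 have nonzero weight after conditioning:
  (W=0, V=0, U=0, Y=1, Z=1, X=1) weight 1/1296
  (W=0, V=0, U=0, Y=1, Z=1, X=2) weight 1/1296
  (W=0, V=0, U=0, Y=1, Z=1, X=3) weight 1/1296
  (W=0, V=0, U=0, Y=2, Z=1, X=1) weight 1/1296
  (W=0, V=0, U=0, Y=2, Z=1, X=2) weight 1/1296
  (W=0, V=0, U=0, Y=2, Z=1, X=3) weight 1/1296
  (W=0, V=0, U=0, Y=3, Z=1, X=1) weight 1/1296
  (W=0, V=0, U=0, Y=3, Z=1, X=2) weight 1/1296
  (W=0, V=1, U=0, Y=1, Z=0, X=1) weight 5/1728
  … 279 more
Group by Z:
  weight(Z=0) = 43/180
  weight(Z=1) = 37/180
Total weight = 43/180 + 37/180 = 4/9
P(Z=0 | obs) = 43/180 / 4/9 = 43/80
P(Z=1 | obs) = 37/180 / 4/9 = 37/80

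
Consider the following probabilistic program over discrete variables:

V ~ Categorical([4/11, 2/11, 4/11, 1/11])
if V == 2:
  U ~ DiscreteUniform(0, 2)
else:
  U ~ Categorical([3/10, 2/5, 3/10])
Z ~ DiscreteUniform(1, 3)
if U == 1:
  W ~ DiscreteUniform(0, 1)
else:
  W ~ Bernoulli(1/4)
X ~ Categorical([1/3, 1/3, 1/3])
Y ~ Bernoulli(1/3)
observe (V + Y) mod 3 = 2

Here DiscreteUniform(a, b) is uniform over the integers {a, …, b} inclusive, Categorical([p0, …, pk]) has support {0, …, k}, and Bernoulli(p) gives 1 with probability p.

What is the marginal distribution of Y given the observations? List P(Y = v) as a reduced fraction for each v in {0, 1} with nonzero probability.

P(Y=0) = 4/5, P(Y=1) = 1/5

Enumerate traces; 108 have nonzero weight after conditioning:
  (V=1, U=0, Z=1, W=0, X=0, Y=1) weight 1/660
  (V=1, U=0, Z=1, W=0, X=1, Y=1) weight 1/660
  (V=1, U=0, Z=1, W=0, X=2, Y=1) weight 1/660
  (V=1, U=0, Z=1, W=1, X=0, Y=1) weight 1/1980
  (V=1, U=0, Z=1, W=1, X=1, Y=1) weight 1/1980
  (V=1, U=0, Z=1, W=1, X=2, Y=1) weight 1/1980
  (V=1, U=0, Z=2, W=0, X=0, Y=1) weight 1/660
  (V=1, U=0, Z=2, W=0, X=1, Y=1) weight 1/660
  (V=2, U=0, Z=1, W=0, X=0, Y=0) weight 2/297
  … 99 more
Group by Y:
  weight(Y=0) = 8/33
  weight(Y=1) = 2/33
Total weight = 8/33 + 2/33 = 10/33
P(Y=0 | obs) = 8/33 / 10/33 = 4/5
P(Y=1 | obs) = 2/33 / 10/33 = 1/5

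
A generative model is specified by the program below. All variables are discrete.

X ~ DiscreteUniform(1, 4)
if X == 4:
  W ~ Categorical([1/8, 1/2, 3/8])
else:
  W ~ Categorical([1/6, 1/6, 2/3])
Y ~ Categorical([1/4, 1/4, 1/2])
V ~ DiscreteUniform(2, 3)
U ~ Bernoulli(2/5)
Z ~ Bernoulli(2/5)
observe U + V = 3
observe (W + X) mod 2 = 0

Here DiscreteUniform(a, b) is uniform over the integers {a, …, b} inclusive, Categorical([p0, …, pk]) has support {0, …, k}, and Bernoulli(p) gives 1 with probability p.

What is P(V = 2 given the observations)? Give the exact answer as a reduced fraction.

Enumerate traces; 72 have nonzero weight after conditioning:
  (X=1, W=1, Y=0, V=2, U=1, Z=0) weight 1/800
  (X=1, W=1, Y=0, V=2, U=1, Z=1) weight 1/1200
  (X=1, W=1, Y=0, V=3, U=0, Z=0) weight 3/1600
  (X=1, W=1, Y=0, V=3, U=0, Z=1) weight 1/800
  (X=1, W=1, Y=1, V=2, U=1, Z=0) weight 1/800
  (X=1, W=1, Y=1, V=2, U=1, Z=1) weight 1/1200
  (X=1, W=1, Y=1, V=3, U=0, Z=0) weight 3/1600
  (X=1, W=1, Y=1, V=3, U=0, Z=1) weight 1/800
  … 64 more
Group by V:
  weight(V=2) = 1/12
  weight(V=3) = 1/8
Total weight = 1/12 + 1/8 = 5/24
P(V=2 | obs) = 1/12 / 5/24 = 2/5
P(V=3 | obs) = 1/8 / 5/24 = 3/5

P(V = 2 | obs) = 2/5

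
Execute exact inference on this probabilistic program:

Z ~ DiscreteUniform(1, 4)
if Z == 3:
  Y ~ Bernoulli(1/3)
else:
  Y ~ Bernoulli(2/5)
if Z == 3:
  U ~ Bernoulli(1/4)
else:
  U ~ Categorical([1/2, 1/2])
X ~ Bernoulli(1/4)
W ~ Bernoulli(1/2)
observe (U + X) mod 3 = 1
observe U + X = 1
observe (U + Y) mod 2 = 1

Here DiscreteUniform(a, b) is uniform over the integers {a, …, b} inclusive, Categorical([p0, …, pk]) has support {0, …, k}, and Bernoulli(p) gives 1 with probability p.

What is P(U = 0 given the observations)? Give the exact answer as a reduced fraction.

Enumerate traces; 16 have nonzero weight after conditioning:
  (Z=1, Y=0, U=1, X=0, W=0) weight 9/320
  (Z=1, Y=0, U=1, X=0, W=1) weight 9/320
  (Z=1, Y=1, U=0, X=1, W=0) weight 1/160
  (Z=1, Y=1, U=0, X=1, W=1) weight 1/160
  (Z=2, Y=0, U=1, X=0, W=0) weight 9/320
  (Z=2, Y=0, U=1, X=0, W=1) weight 9/320
  (Z=2, Y=1, U=0, X=1, W=0) weight 1/160
  (Z=2, Y=1, U=0, X=1, W=1) weight 1/160
  … 8 more
Group by U:
  weight(U=0) = 17/320
  weight(U=1) = 1/5
Total weight = 17/320 + 1/5 = 81/320
P(U=0 | obs) = 17/320 / 81/320 = 17/81
P(U=1 | obs) = 1/5 / 81/320 = 64/81

P(U = 0 | obs) = 17/81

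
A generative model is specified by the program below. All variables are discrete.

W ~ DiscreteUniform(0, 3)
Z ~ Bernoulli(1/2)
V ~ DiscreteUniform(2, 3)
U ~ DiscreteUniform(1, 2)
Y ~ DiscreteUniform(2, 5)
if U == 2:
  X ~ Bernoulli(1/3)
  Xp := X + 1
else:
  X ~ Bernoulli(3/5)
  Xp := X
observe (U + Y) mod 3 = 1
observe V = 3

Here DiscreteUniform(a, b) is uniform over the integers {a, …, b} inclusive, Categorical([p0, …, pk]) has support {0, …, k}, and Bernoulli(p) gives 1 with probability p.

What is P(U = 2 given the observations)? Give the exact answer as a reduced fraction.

Enumerate traces; 48 have nonzero weight after conditioning:
  (W=0, Z=0, V=3, U=1, Y=3, X=0) weight 1/320
  (W=0, Z=0, V=3, U=1, Y=3, X=1) weight 3/640
  (W=0, Z=0, V=3, U=2, Y=2, X=0) weight 1/192
  (W=0, Z=0, V=3, U=2, Y=2, X=1) weight 1/384
  (W=0, Z=0, V=3, U=2, Y=5, X=0) weight 1/192
  (W=0, Z=0, V=3, U=2, Y=5, X=1) weight 1/384
  (W=0, Z=1, V=3, U=1, Y=3, X=0) weight 1/320
  (W=0, Z=1, V=3, U=1, Y=3, X=1) weight 3/640
  … 40 more
Group by U:
  weight(U=1) = 1/16
  weight(U=2) = 1/8
Total weight = 1/16 + 1/8 = 3/16
P(U=1 | obs) = 1/16 / 3/16 = 1/3
P(U=2 | obs) = 1/8 / 3/16 = 2/3

P(U = 2 | obs) = 2/3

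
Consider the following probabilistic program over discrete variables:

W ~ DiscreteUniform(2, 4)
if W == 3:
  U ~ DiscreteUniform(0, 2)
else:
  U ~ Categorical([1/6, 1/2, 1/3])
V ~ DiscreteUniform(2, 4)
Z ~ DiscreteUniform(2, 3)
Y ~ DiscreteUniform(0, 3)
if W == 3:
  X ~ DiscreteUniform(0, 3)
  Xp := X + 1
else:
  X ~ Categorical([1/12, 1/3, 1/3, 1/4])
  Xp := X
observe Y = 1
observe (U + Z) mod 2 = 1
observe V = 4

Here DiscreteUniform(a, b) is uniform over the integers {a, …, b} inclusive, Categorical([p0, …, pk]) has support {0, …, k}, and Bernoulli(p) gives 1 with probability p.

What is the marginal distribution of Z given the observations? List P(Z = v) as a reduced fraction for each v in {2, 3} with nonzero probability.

Enumerate traces; 36 have nonzero weight after conditioning:
  (W=2, U=0, V=4, Z=3, Y=1, X=0) weight 1/5184
  (W=2, U=0, V=4, Z=3, Y=1, X=1) weight 1/1296
  (W=2, U=0, V=4, Z=3, Y=1, X=2) weight 1/1296
  (W=2, U=0, V=4, Z=3, Y=1, X=3) weight 1/1728
  (W=2, U=1, V=4, Z=2, Y=1, X=0) weight 1/1728
  (W=2, U=1, V=4, Z=2, Y=1, X=1) weight 1/432
  (W=2, U=1, V=4, Z=2, Y=1, X=2) weight 1/432
  (W=2, U=1, V=4, Z=2, Y=1, X=3) weight 1/576
  … 28 more
Group by Z:
  weight(Z=2) = 1/54
  weight(Z=3) = 5/216
Total weight = 1/54 + 5/216 = 1/24
P(Z=2 | obs) = 1/54 / 1/24 = 4/9
P(Z=3 | obs) = 5/216 / 1/24 = 5/9

P(Z=2) = 4/9, P(Z=3) = 5/9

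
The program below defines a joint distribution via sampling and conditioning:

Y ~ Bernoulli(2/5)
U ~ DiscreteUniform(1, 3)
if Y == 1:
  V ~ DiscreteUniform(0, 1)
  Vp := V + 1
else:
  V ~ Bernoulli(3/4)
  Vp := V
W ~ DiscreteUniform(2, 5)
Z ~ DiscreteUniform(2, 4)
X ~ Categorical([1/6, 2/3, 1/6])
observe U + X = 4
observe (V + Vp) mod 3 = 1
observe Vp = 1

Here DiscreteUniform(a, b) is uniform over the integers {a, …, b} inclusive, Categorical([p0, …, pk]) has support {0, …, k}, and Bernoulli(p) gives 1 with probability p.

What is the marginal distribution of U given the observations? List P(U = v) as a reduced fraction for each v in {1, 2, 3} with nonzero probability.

P(U=2) = 1/5, P(U=3) = 4/5

Enumerate traces; 24 have nonzero weight after conditioning:
  (Y=1, U=2, V=0, W=2, Z=2, X=2) weight 1/1080
  (Y=1, U=2, V=0, W=2, Z=3, X=2) weight 1/1080
  (Y=1, U=2, V=0, W=2, Z=4, X=2) weight 1/1080
  (Y=1, U=2, V=0, W=3, Z=2, X=2) weight 1/1080
  (Y=1, U=2, V=0, W=3, Z=3, X=2) weight 1/1080
  (Y=1, U=2, V=0, W=3, Z=4, X=2) weight 1/1080
  (Y=1, U=2, V=0, W=4, Z=2, X=2) weight 1/1080
  (Y=1, U=2, V=0, W=4, Z=3, X=2) weight 1/1080
  (Y=1, U=3, V=0, W=2, Z=2, X=1) weight 1/270
  … 15 more
Group by U:
  weight(U=2) = 1/90
  weight(U=3) = 2/45
Total weight = 1/90 + 2/45 = 1/18
P(U=2 | obs) = 1/90 / 1/18 = 1/5
P(U=3 | obs) = 2/45 / 1/18 = 4/5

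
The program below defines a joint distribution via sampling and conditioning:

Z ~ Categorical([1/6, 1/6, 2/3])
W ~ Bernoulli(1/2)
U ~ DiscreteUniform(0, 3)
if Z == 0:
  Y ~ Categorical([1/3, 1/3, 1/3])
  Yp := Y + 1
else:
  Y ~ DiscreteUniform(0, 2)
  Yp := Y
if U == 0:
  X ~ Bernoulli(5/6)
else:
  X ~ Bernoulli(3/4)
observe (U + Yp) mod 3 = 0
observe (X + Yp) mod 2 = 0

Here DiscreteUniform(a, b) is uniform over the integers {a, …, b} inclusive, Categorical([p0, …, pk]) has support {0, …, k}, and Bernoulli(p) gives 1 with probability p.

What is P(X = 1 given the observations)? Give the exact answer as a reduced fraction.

P(X = 1 | obs) = 73/116

Enumerate traces; 24 have nonzero weight after conditioning:
  (Z=0, W=0, U=0, Y=2, X=1) weight 5/864
  (Z=0, W=0, U=1, Y=1, X=0) weight 1/576
  (Z=0, W=0, U=2, Y=0, X=1) weight 1/192
  (Z=0, W=0, U=3, Y=2, X=1) weight 1/192
  (Z=0, W=1, U=0, Y=2, X=1) weight 5/864
  (Z=0, W=1, U=1, Y=1, X=0) weight 1/576
  (Z=0, W=1, U=2, Y=0, X=1) weight 1/192
  (Z=0, W=1, U=3, Y=2, X=1) weight 1/192
  … 16 more
Group by X:
  weight(X=0) = 43/864
  weight(X=1) = 73/864
Total weight = 43/864 + 73/864 = 29/216
P(X=0 | obs) = 43/864 / 29/216 = 43/116
P(X=1 | obs) = 73/864 / 29/216 = 73/116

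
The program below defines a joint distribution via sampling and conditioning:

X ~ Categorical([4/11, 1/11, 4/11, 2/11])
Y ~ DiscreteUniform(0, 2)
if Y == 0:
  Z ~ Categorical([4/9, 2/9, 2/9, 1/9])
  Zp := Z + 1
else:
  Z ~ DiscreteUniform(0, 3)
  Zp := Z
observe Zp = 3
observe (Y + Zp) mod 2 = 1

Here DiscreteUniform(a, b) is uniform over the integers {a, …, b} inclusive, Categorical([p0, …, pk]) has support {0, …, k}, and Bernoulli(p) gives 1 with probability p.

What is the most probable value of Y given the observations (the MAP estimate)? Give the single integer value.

Enumerate traces; 8 have nonzero weight after conditioning:
  (X=0, Y=0, Z=2) weight 8/297
  (X=0, Y=2, Z=3) weight 1/33
  (X=1, Y=0, Z=2) weight 2/297
  (X=1, Y=2, Z=3) weight 1/132
  (X=2, Y=0, Z=2) weight 8/297
  (X=2, Y=2, Z=3) weight 1/33
  (X=3, Y=0, Z=2) weight 4/297
  (X=3, Y=2, Z=3) weight 1/66
Group by Y:
  weight(Y=0) = 2/27
  weight(Y=2) = 1/12
Total weight = 2/27 + 1/12 = 17/108
P(Y=0 | obs) = 2/27 / 17/108 = 8/17
P(Y=2 | obs) = 1/12 / 17/108 = 9/17
argmax = 2

argmax_v P(Y = v | obs) = 2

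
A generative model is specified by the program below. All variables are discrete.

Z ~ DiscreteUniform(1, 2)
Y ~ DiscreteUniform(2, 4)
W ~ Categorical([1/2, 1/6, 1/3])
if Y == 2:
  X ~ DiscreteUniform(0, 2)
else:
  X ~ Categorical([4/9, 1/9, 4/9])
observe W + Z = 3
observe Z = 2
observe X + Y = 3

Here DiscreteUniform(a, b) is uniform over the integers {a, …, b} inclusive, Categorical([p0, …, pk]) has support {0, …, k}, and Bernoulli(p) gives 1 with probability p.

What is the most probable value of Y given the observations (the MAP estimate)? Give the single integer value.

Enumerate traces; 2 have nonzero weight after conditioning:
  (Z=2, Y=2, W=1, X=1) weight 1/108
  (Z=2, Y=3, W=1, X=0) weight 1/81
Group by Y:
  weight(Y=2) = 1/108
  weight(Y=3) = 1/81
Total weight = 1/108 + 1/81 = 7/324
P(Y=2 | obs) = 1/108 / 7/324 = 3/7
P(Y=3 | obs) = 1/81 / 7/324 = 4/7
argmax = 3

argmax_v P(Y = v | obs) = 3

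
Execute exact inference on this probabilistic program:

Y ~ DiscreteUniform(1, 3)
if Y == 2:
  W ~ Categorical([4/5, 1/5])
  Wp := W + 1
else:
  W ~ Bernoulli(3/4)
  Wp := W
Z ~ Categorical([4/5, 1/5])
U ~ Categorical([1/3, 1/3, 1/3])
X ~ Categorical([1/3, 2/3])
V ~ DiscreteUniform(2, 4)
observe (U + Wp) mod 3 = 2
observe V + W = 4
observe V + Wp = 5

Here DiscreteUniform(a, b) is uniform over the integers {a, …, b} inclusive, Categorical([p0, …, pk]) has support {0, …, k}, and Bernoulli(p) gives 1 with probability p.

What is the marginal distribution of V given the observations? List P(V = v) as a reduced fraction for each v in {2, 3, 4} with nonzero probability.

P(V=3) = 1/5, P(V=4) = 4/5

Enumerate traces; 8 have nonzero weight after conditioning:
  (Y=2, W=0, Z=0, U=1, X=0, V=4) weight 16/2025
  (Y=2, W=0, Z=0, U=1, X=1, V=4) weight 32/2025
  (Y=2, W=0, Z=1, U=1, X=0, V=4) weight 4/2025
  (Y=2, W=0, Z=1, U=1, X=1, V=4) weight 8/2025
  (Y=2, W=1, Z=0, U=0, X=0, V=3) weight 4/2025
  (Y=2, W=1, Z=0, U=0, X=1, V=3) weight 8/2025
  (Y=2, W=1, Z=1, U=0, X=0, V=3) weight 1/2025
  (Y=2, W=1, Z=1, U=0, X=1, V=3) weight 2/2025
Group by V:
  weight(V=3) = 1/135
  weight(V=4) = 4/135
Total weight = 1/135 + 4/135 = 1/27
P(V=3 | obs) = 1/135 / 1/27 = 1/5
P(V=4 | obs) = 4/135 / 1/27 = 4/5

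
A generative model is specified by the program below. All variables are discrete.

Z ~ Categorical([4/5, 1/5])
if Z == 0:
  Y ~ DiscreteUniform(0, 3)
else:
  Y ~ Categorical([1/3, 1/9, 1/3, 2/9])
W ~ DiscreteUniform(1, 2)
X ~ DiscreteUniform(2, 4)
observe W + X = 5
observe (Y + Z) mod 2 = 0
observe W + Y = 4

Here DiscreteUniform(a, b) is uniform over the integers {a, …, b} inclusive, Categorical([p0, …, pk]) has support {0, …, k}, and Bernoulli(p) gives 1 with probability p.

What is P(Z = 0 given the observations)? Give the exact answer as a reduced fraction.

Enumerate traces; 2 have nonzero weight after conditioning:
  (Z=0, Y=2, W=2, X=3) weight 1/30
  (Z=1, Y=3, W=1, X=4) weight 1/135
Group by Z:
  weight(Z=0) = 1/30
  weight(Z=1) = 1/135
Total weight = 1/30 + 1/135 = 11/270
P(Z=0 | obs) = 1/30 / 11/270 = 9/11
P(Z=1 | obs) = 1/135 / 11/270 = 2/11

P(Z = 0 | obs) = 9/11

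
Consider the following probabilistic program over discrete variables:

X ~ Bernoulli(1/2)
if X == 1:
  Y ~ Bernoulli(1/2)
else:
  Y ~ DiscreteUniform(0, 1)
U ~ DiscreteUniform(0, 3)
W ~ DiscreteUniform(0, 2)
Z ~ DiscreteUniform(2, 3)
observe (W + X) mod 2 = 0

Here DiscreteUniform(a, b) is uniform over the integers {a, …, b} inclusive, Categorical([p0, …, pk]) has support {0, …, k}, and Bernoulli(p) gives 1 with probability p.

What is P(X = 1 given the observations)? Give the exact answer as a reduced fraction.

P(X = 1 | obs) = 1/3

Enumerate traces; 48 have nonzero weight after conditioning:
  (X=0, Y=0, U=0, W=0, Z=2) weight 1/96
  (X=0, Y=0, U=0, W=0, Z=3) weight 1/96
  (X=0, Y=0, U=0, W=2, Z=2) weight 1/96
  (X=0, Y=0, U=0, W=2, Z=3) weight 1/96
  (X=0, Y=0, U=1, W=0, Z=2) weight 1/96
  (X=0, Y=0, U=1, W=0, Z=3) weight 1/96
  (X=0, Y=0, U=1, W=2, Z=2) weight 1/96
  (X=0, Y=0, U=1, W=2, Z=3) weight 1/96
  (X=1, Y=0, U=0, W=1, Z=2) weight 1/96
  … 39 more
Group by X:
  weight(X=0) = 1/3
  weight(X=1) = 1/6
Total weight = 1/3 + 1/6 = 1/2
P(X=0 | obs) = 1/3 / 1/2 = 2/3
P(X=1 | obs) = 1/6 / 1/2 = 1/3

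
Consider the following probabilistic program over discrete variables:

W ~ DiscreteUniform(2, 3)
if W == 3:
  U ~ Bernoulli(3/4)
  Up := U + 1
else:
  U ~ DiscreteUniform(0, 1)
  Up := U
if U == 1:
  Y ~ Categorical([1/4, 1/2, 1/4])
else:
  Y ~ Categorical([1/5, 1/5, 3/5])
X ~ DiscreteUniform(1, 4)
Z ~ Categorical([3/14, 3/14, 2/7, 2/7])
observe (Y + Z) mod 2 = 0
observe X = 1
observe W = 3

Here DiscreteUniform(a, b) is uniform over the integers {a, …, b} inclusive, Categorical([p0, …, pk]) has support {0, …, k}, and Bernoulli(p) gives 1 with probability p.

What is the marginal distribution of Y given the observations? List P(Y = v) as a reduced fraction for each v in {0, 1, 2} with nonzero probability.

P(Y=0) = 19/80, P(Y=1) = 17/40, P(Y=2) = 27/80

Enumerate traces; 12 have nonzero weight after conditioning:
  (W=3, U=0, Y=0, X=1, Z=0) weight 3/2240
  (W=3, U=0, Y=0, X=1, Z=2) weight 1/560
  (W=3, U=0, Y=1, X=1, Z=1) weight 3/2240
  (W=3, U=0, Y=1, X=1, Z=3) weight 1/560
  (W=3, U=0, Y=2, X=1, Z=0) weight 9/2240
  (W=3, U=0, Y=2, X=1, Z=2) weight 3/560
  (W=3, U=1, Y=0, X=1, Z=0) weight 9/1792
  (W=3, U=1, Y=0, X=1, Z=2) weight 3/448
  … 4 more
Group by Y:
  weight(Y=0) = 19/1280
  weight(Y=1) = 17/640
  weight(Y=2) = 27/1280
Total weight = 19/1280 + 17/640 + 27/1280 = 1/16
P(Y=0 | obs) = 19/1280 / 1/16 = 19/80
P(Y=1 | obs) = 17/640 / 1/16 = 17/40
P(Y=2 | obs) = 27/1280 / 1/16 = 27/80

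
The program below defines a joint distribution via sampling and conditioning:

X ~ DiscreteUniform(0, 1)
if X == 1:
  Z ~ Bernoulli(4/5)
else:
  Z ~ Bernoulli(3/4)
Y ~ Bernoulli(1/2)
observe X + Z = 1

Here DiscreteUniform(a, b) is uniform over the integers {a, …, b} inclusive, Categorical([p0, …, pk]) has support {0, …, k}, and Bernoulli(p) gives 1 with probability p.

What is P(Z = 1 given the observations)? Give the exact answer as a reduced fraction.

P(Z = 1 | obs) = 15/19

Enumerate traces; 4 have nonzero weight after conditioning:
  (X=0, Z=1, Y=0) weight 3/16
  (X=0, Z=1, Y=1) weight 3/16
  (X=1, Z=0, Y=0) weight 1/20
  (X=1, Z=0, Y=1) weight 1/20
Group by Z:
  weight(Z=0) = 1/10
  weight(Z=1) = 3/8
Total weight = 1/10 + 3/8 = 19/40
P(Z=0 | obs) = 1/10 / 19/40 = 4/19
P(Z=1 | obs) = 3/8 / 19/40 = 15/19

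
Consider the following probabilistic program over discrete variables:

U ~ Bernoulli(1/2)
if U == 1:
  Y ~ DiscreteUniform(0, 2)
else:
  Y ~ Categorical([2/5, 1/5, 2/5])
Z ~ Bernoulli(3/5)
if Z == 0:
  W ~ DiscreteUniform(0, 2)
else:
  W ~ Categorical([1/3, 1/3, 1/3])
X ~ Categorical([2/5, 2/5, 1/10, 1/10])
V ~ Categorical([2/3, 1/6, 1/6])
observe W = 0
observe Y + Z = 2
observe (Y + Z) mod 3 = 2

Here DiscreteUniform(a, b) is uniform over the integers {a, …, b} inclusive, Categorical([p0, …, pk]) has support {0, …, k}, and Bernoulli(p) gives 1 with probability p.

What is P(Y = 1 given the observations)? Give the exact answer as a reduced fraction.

P(Y = 1 | obs) = 12/23

Enumerate traces; 48 have nonzero weight after conditioning:
  (U=0, Y=1, Z=1, W=0, X=0, V=0) weight 2/375
  (U=0, Y=1, Z=1, W=0, X=0, V=1) weight 1/750
  (U=0, Y=1, Z=1, W=0, X=0, V=2) weight 1/750
  (U=0, Y=1, Z=1, W=0, X=1, V=0) weight 2/375
  (U=0, Y=1, Z=1, W=0, X=1, V=1) weight 1/750
  (U=0, Y=1, Z=1, W=0, X=1, V=2) weight 1/750
  (U=0, Y=1, Z=1, W=0, X=2, V=0) weight 1/750
  (U=0, Y=1, Z=1, W=0, X=2, V=1) weight 1/3000
  (U=0, Y=2, Z=0, W=0, X=0, V=0) weight 8/1125
  … 39 more
Group by Y:
  weight(Y=1) = 4/75
  weight(Y=2) = 11/225
Total weight = 4/75 + 11/225 = 23/225
P(Y=1 | obs) = 4/75 / 23/225 = 12/23
P(Y=2 | obs) = 11/225 / 23/225 = 11/23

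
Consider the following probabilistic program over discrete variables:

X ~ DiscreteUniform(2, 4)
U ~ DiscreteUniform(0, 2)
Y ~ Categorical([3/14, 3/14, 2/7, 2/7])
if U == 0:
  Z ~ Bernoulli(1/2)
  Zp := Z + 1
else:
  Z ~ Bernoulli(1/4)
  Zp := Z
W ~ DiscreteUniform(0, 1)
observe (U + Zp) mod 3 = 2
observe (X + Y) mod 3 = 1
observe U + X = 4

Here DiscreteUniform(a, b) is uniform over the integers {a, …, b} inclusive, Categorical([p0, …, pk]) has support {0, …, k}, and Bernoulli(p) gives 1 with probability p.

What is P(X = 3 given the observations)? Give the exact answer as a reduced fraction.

P(X = 3 | obs) = 3/29

Enumerate traces; 8 have nonzero weight after conditioning:
  (X=2, U=2, Y=2, Z=0, W=0) weight 1/84
  (X=2, U=2, Y=2, Z=0, W=1) weight 1/84
  (X=3, U=1, Y=1, Z=1, W=0) weight 1/336
  (X=3, U=1, Y=1, Z=1, W=1) weight 1/336
  (X=4, U=0, Y=0, Z=1, W=0) weight 1/168
  (X=4, U=0, Y=0, Z=1, W=1) weight 1/168
  (X=4, U=0, Y=3, Z=1, W=0) weight 1/126
  (X=4, U=0, Y=3, Z=1, W=1) weight 1/126
Group by X:
  weight(X=2) = 1/42
  weight(X=3) = 1/168
  weight(X=4) = 1/36
Total weight = 1/42 + 1/168 + 1/36 = 29/504
P(X=2 | obs) = 1/42 / 29/504 = 12/29
P(X=3 | obs) = 1/168 / 29/504 = 3/29
P(X=4 | obs) = 1/36 / 29/504 = 14/29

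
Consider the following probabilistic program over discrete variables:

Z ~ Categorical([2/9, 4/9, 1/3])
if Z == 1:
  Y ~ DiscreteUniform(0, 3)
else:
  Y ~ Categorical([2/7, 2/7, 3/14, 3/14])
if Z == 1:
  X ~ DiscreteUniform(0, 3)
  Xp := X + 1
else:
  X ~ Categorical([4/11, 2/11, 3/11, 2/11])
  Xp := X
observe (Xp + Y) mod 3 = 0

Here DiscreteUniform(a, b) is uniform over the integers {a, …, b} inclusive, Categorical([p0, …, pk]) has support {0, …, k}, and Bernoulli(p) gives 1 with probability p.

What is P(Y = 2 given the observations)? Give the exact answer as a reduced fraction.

Enumerate traces; 17 have nonzero weight after conditioning:
  (Z=0, Y=0, X=0) weight 16/693
  (Z=0, Y=0, X=3) weight 8/693
  (Z=0, Y=1, X=2) weight 4/231
  (Z=0, Y=2, X=1) weight 2/231
  (Z=0, Y=3, X=0) weight 4/231
  (Z=0, Y=3, X=3) weight 2/231
  (Z=1, Y=0, X=2) weight 1/36
  (Z=1, Y=1, X=1) weight 1/36
  … 9 more
Group by Y:
  weight(Y=0) = 317/2772
  weight(Y=1) = 197/2772
  weight(Y=2) = 107/1386
  weight(Y=3) = 257/2772
Total weight = 317/2772 + 197/2772 + 107/1386 + 257/2772 = 985/2772
P(Y=0 | obs) = 317/2772 / 985/2772 = 317/985
P(Y=1 | obs) = 197/2772 / 985/2772 = 1/5
P(Y=2 | obs) = 107/1386 / 985/2772 = 214/985
P(Y=3 | obs) = 257/2772 / 985/2772 = 257/985

P(Y = 2 | obs) = 214/985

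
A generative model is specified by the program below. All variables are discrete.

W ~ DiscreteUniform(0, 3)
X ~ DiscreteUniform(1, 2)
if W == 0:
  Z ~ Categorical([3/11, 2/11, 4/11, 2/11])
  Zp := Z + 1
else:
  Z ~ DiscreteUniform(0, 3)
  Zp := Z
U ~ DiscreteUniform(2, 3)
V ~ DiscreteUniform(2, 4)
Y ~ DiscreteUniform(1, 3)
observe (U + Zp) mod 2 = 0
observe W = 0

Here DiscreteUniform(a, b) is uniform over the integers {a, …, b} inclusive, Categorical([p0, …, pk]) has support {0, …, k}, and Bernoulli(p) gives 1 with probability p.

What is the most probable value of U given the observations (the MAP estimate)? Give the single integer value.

Enumerate traces; 72 have nonzero weight after conditioning:
  (W=0, X=1, Z=0, U=3, V=2, Y=1) weight 1/528
  (W=0, X=1, Z=0, U=3, V=2, Y=2) weight 1/528
  (W=0, X=1, Z=0, U=3, V=2, Y=3) weight 1/528
  (W=0, X=1, Z=0, U=3, V=3, Y=1) weight 1/528
  (W=0, X=1, Z=0, U=3, V=3, Y=2) weight 1/528
  (W=0, X=1, Z=0, U=3, V=3, Y=3) weight 1/528
  (W=0, X=1, Z=0, U=3, V=4, Y=1) weight 1/528
  (W=0, X=1, Z=0, U=3, V=4, Y=2) weight 1/528
  (W=0, X=1, Z=1, U=2, V=2, Y=1) weight 1/792
  … 63 more
Group by U:
  weight(U=2) = 1/22
  weight(U=3) = 7/88
Total weight = 1/22 + 7/88 = 1/8
P(U=2 | obs) = 1/22 / 1/8 = 4/11
P(U=3 | obs) = 7/88 / 1/8 = 7/11
argmax = 3

argmax_v P(U = v | obs) = 3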